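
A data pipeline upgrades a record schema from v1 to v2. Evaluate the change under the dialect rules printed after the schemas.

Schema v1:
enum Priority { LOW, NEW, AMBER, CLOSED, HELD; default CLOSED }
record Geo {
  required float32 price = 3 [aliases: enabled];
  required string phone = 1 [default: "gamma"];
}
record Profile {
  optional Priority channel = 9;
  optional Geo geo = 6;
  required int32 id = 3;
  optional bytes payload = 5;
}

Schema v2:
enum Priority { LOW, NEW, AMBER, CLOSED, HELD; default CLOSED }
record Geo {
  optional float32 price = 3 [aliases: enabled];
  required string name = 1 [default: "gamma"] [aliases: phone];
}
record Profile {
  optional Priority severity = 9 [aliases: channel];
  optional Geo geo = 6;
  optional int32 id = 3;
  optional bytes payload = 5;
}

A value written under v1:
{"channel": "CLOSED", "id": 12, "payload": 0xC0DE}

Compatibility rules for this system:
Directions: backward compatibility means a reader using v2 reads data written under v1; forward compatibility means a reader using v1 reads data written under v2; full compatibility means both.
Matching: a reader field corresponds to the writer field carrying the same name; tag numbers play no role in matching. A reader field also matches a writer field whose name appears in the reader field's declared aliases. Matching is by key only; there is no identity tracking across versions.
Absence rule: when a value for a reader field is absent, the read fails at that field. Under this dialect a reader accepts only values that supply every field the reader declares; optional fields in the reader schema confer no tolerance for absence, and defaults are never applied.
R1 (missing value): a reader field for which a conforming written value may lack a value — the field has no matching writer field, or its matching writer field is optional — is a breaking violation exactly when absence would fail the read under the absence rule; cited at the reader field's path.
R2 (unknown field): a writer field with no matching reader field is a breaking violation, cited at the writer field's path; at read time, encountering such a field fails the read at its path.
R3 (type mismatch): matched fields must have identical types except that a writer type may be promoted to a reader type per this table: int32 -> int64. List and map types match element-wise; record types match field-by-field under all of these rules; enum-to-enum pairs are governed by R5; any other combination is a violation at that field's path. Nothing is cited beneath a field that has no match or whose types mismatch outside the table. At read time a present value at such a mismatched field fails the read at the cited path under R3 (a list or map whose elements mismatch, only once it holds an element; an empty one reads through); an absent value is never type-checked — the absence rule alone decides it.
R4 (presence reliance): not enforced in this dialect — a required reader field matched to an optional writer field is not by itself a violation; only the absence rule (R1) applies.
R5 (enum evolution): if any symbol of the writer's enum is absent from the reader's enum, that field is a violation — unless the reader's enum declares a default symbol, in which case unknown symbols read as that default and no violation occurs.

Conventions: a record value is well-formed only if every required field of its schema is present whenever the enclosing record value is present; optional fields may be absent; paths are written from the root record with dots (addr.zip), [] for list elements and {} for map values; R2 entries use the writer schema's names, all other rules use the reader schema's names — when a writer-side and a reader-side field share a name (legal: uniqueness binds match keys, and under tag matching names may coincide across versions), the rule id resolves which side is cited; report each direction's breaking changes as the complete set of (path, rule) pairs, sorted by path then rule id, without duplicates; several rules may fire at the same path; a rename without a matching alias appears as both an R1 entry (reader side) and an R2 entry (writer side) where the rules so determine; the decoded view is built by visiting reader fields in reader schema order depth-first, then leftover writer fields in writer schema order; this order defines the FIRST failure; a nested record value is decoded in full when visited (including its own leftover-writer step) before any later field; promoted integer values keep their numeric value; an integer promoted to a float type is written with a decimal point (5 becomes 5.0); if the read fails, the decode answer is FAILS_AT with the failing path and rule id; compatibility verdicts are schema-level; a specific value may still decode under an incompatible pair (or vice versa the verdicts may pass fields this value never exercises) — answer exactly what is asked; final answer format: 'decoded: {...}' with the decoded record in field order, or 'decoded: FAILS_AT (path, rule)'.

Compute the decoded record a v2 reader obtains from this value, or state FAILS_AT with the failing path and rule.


each type pair in Profile: writer, then reader
decode (reader v2):
  severity := "CLOSED" (from writer channel)
  read fails at geo under R1 (no fill)
  => FAILS_AT (geo, R1)
diffs on Profile not affecting the asked answer:
  field price in record Geo: required changed to optional -> matters for Profile compatibility verdicts, not for this value's decode
  field id in record Profile: required changed to optional -> matters for Profile compatibility verdicts, not for this value's decode
  renamed field channel to severity in record Profile (alias channel declared on the renamed field) -> matters for Profile compatibility verdicts, not for this value's decode
  renamed field phone to name in record Geo (alias phone declared on the renamed field) -> matters for Profile compatibility verdicts, not for this value's decode

decoded: FAILS_AT (geo, R1)


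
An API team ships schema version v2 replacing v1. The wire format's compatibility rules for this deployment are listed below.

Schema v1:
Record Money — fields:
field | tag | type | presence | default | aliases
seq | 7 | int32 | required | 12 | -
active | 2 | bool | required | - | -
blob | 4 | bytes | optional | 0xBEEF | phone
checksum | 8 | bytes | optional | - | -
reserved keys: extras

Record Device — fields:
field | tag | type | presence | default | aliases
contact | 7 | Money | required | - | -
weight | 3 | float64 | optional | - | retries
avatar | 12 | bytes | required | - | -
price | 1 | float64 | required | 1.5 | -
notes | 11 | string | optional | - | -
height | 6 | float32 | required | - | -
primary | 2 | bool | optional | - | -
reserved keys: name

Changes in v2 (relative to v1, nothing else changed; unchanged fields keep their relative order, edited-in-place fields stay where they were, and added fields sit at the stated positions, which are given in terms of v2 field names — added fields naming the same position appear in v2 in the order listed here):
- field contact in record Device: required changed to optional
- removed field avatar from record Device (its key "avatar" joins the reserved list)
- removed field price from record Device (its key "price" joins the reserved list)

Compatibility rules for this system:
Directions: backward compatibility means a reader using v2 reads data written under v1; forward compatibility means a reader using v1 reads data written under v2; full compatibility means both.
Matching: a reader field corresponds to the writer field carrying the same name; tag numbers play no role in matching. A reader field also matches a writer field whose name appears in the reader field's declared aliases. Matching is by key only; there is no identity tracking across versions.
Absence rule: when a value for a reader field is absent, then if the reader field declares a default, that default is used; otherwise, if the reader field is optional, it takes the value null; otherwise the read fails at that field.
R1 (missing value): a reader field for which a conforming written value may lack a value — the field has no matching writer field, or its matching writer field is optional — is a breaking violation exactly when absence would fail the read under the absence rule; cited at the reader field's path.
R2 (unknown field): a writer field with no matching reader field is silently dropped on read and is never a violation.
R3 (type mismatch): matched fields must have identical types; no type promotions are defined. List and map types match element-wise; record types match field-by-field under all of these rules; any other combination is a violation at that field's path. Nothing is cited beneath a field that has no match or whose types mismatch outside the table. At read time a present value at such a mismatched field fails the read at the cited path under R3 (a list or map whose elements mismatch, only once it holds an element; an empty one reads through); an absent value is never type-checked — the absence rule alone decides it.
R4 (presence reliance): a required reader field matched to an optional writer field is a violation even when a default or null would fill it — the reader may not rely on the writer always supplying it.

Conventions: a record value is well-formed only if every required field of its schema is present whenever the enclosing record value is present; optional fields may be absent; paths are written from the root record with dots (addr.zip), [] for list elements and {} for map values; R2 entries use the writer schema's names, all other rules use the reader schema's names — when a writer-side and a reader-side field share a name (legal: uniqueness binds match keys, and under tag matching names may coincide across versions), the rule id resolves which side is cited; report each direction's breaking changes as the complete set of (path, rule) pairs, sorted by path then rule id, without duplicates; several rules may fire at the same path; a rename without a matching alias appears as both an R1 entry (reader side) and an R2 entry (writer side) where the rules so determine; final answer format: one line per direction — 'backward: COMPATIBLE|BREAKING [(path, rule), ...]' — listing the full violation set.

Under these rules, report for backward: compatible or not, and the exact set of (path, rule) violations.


backward: COMPATIBLE []

the writer's type comes first in each Device pair
backward on Device — v2 reading data written by v1:
  writer required, Money -> Money: reader contact maps from writer contact
  writer optional, float64 -> float64: reader weight maps from writer weight
  writer optional, string -> string: reader notes maps from writer notes
  writer required, float32 -> float32: reader height maps from writer height
  writer optional, bool -> bool: reader primary maps from writer primary
  leftover writer field: avatar
  leftover writer field: price
  writer required, int32 -> int32: reader contact.seq maps from writer contact.seq
  writer required, bool -> bool: reader contact.active maps from writer contact.active
  writer optional, bytes -> bytes: reader contact.blob maps from writer contact.blob
  writer optional, bytes -> bytes: reader contact.checksum maps from writer contact.checksum
  => no violations; backward on Device: COMPATIBLE
the rest of the Device diff is inert for this question:
  field contact in record Device: required changed to optional -> matters only for Device's forward compatibility — outside the asked direction
  removed field avatar from record Device (its key "avatar" joins the reserved list) -> matters only for Device's forward compatibility — outside the asked direction
  removed field price from record Device (its key "price" joins the reserved list) -> triggers nothing under Device's printed rules — same verdict


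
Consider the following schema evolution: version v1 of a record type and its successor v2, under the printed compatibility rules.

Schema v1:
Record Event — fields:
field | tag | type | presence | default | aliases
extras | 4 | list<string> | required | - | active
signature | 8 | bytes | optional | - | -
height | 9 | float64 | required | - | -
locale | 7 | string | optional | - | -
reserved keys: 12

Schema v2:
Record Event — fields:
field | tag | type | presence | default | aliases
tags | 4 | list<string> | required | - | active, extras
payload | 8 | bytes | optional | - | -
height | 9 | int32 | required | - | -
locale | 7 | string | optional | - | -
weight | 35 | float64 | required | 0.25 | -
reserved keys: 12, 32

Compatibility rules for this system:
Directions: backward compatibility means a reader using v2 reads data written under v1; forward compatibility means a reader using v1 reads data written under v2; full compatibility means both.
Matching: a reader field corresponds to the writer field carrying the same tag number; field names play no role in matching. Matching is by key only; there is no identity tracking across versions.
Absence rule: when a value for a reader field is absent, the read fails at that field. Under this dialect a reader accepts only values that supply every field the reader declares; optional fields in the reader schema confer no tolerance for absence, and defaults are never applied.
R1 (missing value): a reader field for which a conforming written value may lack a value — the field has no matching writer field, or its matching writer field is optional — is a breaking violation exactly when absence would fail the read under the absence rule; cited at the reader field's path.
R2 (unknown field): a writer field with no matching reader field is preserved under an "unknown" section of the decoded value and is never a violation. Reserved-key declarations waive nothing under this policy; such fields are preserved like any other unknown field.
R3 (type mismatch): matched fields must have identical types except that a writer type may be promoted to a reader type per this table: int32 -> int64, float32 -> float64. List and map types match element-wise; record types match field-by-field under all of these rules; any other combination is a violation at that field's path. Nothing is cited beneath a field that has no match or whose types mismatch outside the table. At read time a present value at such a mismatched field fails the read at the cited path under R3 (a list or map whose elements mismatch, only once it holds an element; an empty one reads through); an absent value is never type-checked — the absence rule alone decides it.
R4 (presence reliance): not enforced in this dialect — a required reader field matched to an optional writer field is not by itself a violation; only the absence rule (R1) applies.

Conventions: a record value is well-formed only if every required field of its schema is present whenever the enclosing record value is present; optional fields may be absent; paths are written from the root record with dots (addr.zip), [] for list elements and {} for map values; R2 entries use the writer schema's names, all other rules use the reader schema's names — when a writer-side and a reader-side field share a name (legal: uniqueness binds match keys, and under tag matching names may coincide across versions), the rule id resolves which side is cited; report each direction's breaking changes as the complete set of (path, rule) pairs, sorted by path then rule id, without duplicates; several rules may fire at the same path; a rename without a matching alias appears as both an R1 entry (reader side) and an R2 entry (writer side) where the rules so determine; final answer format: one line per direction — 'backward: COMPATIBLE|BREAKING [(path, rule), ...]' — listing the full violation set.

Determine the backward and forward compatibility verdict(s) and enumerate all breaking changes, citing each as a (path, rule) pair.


in Event below, arrows point writer -> reader
checking backward for Event: reader v2 against writer v1:
  tags <- extras (list<string> -> list<string>, writer required)
  payload <- signature (bytes -> bytes, writer optional)
  height <- height (float64 -> int32, writer required)
  locale <- locale (string -> string, writer optional)
  weight: no writer match
  R3 fires at height
  R1 fires at locale
  R1 fires at payload
  R1 fires at weight
  backward on Event therefore BREAKING (4)
checking forward for Event: reader v1 against writer v2:
  extras <- tags (list<string> -> list<string>, writer required)
  signature <- payload (bytes -> bytes, writer optional)
  height <- height (int32 -> float64, writer required)
  locale <- locale (string -> string, writer optional)
  weight (writer side), unknown to reader
  R3 fires at height
  R1 fires at locale
  R1 fires at signature
  forward on Event therefore BREAKING (3)

backward: BREAKING [(height, R3), (locale, R1), (payload, R1), (weight, R1)]; forward: BREAKING [(height, R3), (locale, R1), (signature, R1)]


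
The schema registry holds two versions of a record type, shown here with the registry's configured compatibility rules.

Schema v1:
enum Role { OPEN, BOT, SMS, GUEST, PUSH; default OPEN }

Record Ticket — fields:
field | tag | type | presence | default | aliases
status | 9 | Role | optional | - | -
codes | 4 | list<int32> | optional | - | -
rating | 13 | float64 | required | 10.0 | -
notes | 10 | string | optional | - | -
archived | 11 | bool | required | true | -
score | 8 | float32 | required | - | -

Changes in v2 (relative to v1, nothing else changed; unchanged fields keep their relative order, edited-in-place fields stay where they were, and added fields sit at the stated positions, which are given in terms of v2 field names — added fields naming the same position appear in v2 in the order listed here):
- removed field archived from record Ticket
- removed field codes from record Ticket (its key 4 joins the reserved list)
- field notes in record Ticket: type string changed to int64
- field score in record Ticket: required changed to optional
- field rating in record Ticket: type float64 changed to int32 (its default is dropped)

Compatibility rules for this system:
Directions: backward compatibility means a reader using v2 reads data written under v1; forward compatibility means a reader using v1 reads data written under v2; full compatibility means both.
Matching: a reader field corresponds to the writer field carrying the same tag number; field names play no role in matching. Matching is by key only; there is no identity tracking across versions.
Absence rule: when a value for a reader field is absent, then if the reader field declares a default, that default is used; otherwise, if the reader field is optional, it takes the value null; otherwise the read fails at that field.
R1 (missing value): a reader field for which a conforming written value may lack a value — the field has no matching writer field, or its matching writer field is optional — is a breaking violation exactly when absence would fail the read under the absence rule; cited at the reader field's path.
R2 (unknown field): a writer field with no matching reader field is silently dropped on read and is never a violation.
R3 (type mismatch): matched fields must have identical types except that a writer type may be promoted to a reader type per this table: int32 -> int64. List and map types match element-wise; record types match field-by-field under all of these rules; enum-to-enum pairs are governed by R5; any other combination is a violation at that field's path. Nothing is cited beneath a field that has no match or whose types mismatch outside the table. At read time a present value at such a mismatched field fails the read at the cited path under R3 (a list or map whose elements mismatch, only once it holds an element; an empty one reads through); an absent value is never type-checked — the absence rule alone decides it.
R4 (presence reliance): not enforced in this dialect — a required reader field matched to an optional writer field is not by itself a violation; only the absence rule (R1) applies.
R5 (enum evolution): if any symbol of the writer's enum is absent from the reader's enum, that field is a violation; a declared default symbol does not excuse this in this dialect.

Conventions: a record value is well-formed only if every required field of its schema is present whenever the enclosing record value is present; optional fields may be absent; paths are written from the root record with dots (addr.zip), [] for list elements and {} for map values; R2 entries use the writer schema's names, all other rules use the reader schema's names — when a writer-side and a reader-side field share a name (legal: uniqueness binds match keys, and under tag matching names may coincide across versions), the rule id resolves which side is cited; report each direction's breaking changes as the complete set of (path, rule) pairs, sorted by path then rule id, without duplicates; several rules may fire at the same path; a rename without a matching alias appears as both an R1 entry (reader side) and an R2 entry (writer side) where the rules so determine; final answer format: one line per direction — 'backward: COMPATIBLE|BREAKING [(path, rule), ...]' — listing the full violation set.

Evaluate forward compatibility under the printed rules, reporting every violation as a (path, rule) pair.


forward: BREAKING [(notes, R3), (rating, R3), (score, R1)]

the writer's type comes first in each Ticket pair
forward on Ticket — v1 reading data written by v2:
  status: paired with writer status (Role -> Role; writer optional)
  codes: no writer match
  rating: paired with writer rating (int32 -> float64; writer required)
  notes: paired with writer notes (int64 -> string; writer optional)
  archived: no writer match
  score: paired with writer score (float32 -> float32; writer optional)
  violation R3 at notes
  violation R3 at rating
  violation R1 at score
  => forward: BREAKING (3)
diffs on Ticket not affecting the asked answer:
  removed field archived from record Ticket -> no rule fires on it in Ticket's dialect; the asked verdict holds
  removed field codes from record Ticket (its key 4 joins the reserved list) -> no rule fires on it in Ticket's dialect; the asked verdict holds


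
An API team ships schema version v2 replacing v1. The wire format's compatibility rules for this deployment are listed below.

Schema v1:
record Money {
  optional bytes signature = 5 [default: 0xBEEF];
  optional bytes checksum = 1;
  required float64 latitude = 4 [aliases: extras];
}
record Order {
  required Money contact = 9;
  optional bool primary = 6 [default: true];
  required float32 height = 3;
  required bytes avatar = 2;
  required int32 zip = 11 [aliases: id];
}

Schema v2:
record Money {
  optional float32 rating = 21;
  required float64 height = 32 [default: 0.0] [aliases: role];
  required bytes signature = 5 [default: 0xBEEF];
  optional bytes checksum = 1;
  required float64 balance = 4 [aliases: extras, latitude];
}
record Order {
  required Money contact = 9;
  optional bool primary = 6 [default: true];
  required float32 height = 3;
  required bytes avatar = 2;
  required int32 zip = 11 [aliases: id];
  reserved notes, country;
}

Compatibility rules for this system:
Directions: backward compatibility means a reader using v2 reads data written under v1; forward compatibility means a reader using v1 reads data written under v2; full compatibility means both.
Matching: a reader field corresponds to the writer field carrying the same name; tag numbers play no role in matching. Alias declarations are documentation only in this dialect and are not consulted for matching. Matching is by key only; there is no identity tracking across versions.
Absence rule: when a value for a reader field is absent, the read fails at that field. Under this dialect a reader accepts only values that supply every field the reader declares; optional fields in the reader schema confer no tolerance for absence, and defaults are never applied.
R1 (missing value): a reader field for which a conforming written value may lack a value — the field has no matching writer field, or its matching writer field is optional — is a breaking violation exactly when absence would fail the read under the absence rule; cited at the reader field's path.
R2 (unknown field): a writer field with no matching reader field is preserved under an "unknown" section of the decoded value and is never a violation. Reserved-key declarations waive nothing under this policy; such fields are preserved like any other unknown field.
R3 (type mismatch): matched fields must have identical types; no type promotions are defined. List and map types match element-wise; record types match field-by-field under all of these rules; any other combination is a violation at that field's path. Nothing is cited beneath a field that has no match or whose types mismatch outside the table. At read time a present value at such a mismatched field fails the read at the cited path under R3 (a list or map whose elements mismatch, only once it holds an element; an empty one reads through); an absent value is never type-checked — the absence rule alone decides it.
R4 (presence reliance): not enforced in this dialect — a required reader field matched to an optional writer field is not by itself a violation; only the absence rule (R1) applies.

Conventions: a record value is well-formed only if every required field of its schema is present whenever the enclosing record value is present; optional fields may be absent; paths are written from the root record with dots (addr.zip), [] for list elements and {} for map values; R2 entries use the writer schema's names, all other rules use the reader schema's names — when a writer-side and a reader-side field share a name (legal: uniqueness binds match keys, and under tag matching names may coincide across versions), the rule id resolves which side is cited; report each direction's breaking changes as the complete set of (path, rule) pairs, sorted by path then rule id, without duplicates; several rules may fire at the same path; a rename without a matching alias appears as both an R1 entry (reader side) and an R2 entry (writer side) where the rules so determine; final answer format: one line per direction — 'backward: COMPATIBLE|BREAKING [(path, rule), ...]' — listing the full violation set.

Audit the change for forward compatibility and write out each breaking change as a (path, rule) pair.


each type pair in Order: writer, then reader
forward for Order (reader v1, writer v2):
  contact <- contact (Money -> Money, writer required)
  primary <- primary (bool -> bool, writer optional)
  height <- height (float32 -> float32, writer required)
  avatar <- avatar (bytes -> bytes, writer required)
  zip <- zip (int32 -> int32, writer required)
  contact.signature <- contact.signature (bytes -> bytes, writer required)
  contact.checksum <- contact.checksum (bytes -> bytes, writer optional)
  contact.latitude has no writer counterpart
  writer contact.rating: unknown to reader
  writer contact.height: unknown to reader
  writer contact.balance: unknown to reader
  breaking: (contact.checksum, R1)
  breaking: (contact.latitude, R1)
  breaking: (primary, R1)
  forward on Order therefore BREAKING (3)
diffs on Order not affecting the asked answer:
  added field rating to record Money: optional float32, tag 21 (in v2 it sits immediately before signature) -> affects backward compatibility only, which is not asked
  added field height to record Money: required float64, tag 32, default 0.0 (in v2 it sits immediately before signature) -> affects backward compatibility only, which is not asked

forward: BREAKING [(contact.checksum, R1), (contact.latitude, R1), (primary, R1)]


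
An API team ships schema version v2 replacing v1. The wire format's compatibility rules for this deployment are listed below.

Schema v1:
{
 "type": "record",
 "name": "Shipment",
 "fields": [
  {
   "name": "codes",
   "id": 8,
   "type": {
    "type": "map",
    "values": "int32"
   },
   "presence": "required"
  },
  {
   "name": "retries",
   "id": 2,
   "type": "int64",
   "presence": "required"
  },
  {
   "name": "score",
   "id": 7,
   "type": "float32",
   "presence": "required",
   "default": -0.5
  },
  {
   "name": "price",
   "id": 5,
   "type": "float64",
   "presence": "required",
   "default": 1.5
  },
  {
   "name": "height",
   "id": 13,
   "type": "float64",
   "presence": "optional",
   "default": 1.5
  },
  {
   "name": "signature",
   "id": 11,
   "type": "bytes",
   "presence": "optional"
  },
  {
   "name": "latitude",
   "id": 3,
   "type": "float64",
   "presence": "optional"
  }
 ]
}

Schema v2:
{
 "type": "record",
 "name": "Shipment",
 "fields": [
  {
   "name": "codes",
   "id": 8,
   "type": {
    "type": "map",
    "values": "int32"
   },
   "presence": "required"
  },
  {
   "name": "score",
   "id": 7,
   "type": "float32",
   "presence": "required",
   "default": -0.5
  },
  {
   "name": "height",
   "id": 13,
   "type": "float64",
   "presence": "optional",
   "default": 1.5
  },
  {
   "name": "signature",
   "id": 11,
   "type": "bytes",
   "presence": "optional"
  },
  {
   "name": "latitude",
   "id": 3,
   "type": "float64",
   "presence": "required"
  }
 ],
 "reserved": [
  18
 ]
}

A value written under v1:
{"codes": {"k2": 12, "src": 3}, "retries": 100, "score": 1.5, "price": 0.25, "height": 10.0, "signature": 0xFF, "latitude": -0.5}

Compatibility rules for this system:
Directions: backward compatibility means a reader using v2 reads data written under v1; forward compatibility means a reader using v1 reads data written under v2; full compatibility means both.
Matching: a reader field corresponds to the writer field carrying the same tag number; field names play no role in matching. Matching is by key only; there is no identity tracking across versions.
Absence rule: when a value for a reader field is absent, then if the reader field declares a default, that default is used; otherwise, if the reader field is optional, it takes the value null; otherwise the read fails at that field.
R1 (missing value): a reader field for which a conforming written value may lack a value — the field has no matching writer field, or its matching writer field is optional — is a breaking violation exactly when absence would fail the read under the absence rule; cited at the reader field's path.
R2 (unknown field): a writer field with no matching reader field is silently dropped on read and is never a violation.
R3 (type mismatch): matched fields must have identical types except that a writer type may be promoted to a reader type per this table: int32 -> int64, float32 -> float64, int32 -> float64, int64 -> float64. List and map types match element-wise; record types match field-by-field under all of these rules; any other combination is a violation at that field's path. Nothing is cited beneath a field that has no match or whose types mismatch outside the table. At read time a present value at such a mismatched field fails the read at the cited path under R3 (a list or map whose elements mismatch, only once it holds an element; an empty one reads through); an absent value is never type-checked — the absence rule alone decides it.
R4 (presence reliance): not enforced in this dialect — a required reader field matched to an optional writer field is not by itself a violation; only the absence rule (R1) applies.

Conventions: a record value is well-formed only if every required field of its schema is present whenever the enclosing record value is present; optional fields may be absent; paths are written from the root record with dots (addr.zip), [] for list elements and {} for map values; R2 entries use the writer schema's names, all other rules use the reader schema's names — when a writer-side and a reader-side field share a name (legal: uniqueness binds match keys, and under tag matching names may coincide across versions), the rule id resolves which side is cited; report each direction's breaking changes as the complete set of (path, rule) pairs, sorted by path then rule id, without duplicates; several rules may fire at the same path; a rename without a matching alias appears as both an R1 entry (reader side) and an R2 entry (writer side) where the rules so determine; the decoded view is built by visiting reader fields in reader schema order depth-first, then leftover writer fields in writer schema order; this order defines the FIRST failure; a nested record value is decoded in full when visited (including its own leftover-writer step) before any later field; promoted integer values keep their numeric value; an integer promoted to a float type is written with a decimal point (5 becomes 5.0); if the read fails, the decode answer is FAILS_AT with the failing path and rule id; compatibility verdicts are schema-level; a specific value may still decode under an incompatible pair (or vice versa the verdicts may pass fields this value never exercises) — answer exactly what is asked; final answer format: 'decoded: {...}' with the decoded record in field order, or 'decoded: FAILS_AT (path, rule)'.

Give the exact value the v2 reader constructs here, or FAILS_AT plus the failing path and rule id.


decoded: {"codes": {"k2": 12, "src": 3}, "score": 1.5, "height": 10.0, "signature": 0xFF, "latitude": -0.5}

each type pair in Shipment: writer, then reader
decode walk for Shipment under reader schema v2:
  codes := {"k2": 12, "src": 3}
  score := 1.5
  height := 10.0
  signature := 0xFF
  latitude := -0.5
  writer retries: unmatched, discarded
  writer price: unmatched, discarded
  => decoded: {"codes": {"k2": 12, "src": 3}, "score": 1.5, "height": 10.0, "signature": 0xFF, "latitude": -0.5}
checking off the Shipment differences that do not matter here:
  field latitude in record Shipment: optional changed to required -> a verdict-level change on Shipment — the shown value reads the same


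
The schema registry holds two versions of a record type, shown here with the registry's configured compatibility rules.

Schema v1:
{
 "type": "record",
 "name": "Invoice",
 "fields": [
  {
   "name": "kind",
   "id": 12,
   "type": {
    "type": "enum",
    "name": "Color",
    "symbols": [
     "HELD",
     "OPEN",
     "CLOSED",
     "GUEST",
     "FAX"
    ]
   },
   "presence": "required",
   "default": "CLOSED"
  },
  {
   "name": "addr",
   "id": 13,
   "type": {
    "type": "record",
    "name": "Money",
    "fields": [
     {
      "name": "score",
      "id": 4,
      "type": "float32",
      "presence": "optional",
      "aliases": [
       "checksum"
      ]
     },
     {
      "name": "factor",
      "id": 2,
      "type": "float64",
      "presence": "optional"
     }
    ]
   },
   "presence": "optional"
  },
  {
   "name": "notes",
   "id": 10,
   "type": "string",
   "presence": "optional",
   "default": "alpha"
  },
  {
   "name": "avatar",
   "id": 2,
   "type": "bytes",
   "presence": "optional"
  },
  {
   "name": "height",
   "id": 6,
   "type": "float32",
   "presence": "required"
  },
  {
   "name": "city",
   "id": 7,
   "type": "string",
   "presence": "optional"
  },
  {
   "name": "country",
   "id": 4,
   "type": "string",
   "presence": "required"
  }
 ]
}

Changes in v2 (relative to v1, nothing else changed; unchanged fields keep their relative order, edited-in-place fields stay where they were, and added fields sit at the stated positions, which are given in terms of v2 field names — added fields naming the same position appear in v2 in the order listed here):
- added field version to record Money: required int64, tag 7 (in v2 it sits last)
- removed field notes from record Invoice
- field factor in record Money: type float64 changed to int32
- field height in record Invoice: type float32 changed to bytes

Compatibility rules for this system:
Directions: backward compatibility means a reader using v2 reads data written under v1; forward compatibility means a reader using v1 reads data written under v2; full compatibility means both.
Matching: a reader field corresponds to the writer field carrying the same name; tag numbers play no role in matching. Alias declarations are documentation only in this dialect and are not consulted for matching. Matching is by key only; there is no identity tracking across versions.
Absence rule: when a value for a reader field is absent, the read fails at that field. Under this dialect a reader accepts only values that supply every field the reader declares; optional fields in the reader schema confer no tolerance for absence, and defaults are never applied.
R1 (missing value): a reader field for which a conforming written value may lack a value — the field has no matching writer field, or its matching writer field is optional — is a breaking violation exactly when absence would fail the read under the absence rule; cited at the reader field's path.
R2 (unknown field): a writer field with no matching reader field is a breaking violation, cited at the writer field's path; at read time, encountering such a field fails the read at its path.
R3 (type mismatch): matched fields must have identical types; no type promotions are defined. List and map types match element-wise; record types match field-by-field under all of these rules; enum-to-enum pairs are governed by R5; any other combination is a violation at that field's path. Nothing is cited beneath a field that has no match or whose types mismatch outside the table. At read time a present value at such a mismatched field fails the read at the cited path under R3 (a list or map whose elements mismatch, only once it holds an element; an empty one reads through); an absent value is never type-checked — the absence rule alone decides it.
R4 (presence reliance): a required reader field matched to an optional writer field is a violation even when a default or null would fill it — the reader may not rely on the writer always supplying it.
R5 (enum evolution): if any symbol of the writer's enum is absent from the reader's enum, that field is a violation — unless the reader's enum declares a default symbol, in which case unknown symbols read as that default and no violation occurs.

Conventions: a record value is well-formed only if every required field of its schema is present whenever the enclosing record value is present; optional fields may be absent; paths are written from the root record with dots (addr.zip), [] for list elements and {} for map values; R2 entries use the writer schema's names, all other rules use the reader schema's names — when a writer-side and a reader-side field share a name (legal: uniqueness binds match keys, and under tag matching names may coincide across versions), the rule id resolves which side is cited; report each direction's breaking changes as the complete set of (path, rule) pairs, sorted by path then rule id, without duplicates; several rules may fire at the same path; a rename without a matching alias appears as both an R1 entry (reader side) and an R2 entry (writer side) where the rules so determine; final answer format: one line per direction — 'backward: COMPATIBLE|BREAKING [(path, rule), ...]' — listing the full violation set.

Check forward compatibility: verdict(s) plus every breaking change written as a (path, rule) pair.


in Invoice below, arrows point writer -> reader
checking forward for Invoice: reader v1 against writer v2:
  kind: Color -> Color, writer required; from kind
  addr: Money -> Money, writer optional; from addr
  notes: no writer match
  avatar: bytes -> bytes, writer optional; from avatar
  height: bytes -> float32, writer required; from height
  city: string -> string, writer optional; from city
  country: string -> string, writer required; from country
  addr.score: float32 -> float32, writer optional; from addr.score
  addr.factor: int32 -> float64, writer optional; from addr.factor
  writer field addr.version has no reader counterpart
  violation R1 at addr
  violation R1 at addr.factor
  violation R3 at addr.factor
  violation R1 at addr.score
  violation R2 at addr.version
  violation R1 at avatar
  violation R1 at city
  violation R3 at height
  violation R1 at notes
  forward on Invoice therefore BREAKING (9)
diffs on Invoice not affecting the asked answer:
  removed field notes from record Invoice -> matters only for Invoice's backward compatibility — outside the asked direction

forward: BREAKING [(addr, R1), (addr.factor, R1), (addr.factor, R3), (addr.score, R1), (addr.version, R2), (avatar, R1), (city, R1), (height, R3), (notes, R1)]
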